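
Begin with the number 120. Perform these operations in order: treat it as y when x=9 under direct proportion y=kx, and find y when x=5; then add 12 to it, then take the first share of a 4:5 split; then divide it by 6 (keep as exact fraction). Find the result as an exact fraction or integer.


Start with 120.
Step 1: Direct prop: k = (120)/9; new y = k*5 = 120*5/9 = 200/3
Step 2: Add 12: 200/3+12=236/3; split 4:5 first = 236/3*4/9 = 944/27
Step 3: Divide by 6: 944/27 / 6 = 472/81
Final result = 472/81

472/81


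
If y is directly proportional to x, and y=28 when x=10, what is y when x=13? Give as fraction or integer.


Direct proportion: y = kx
Find k: k = 28/10 = 14/5
Compute y at x=13: y = 14/5 * 13
y = 182/5

182/5


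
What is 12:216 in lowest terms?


Find GCD(12, 216)
GCD = 12
Divide both by 12: 12/12 = 1, 216/12 = 18
Simplified ratio = 1:18

1:18


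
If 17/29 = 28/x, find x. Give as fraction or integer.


Setting up: 17/29 = 28/x
Cross multiply: 17 * x = 29 * 28
17x = 812
x = 812/17
x = 812/17

812/17


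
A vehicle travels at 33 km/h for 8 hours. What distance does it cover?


Using distance = speed * time
Speed = 33 km/h
Time = 8 hours
Distance = 33 * 8
= 264 km

264


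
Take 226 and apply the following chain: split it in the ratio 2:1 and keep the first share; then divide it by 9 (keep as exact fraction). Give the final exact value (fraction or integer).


Start with 226.
Step 1: Split 2:1, first share = 226 * 2/3 = 452/3
Step 2: Divide by 9: 452/3 / 9 = 452/27
Final result = 452/27

452/27


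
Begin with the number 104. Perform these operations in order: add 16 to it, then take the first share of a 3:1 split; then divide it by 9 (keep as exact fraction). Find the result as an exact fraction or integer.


Start with 104.
Step 1: Add 16: 104+16=120; split 3:1 first = 120*3/4 = 90
Step 2: Divide by 9: 90 / 9 = 10
Final result = 10

10


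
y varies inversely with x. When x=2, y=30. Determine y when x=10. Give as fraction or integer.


Inverse proportion: y = k/x
Find k: k = 2 * 30 = 60
Compute y at x=10: y = 60/10
y = 6

6


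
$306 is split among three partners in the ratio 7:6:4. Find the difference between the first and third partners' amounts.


Total parts = 7 + 6 + 4 = 17
Value per part = 306 / 17 = 18
Shares: 7*18=126, 6*18=108, 4*18=72
First share = 126, third share = 72
Difference = |126 - 72| = 54

54


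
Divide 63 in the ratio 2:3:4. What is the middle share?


Ratio = 2:3:4
Total parts = 2 + 3 + 4 = 9
Value per part = 63 / 9 = 7
First share = 2 * 7 = 14
Middle share = 3 * 7 = 21
Third share = 4 * 7 = 28

21


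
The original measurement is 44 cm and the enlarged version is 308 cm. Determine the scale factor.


Original length = 44 cm
Scaled length = 308 cm
Scale factor = 308 / 44
= 7

7


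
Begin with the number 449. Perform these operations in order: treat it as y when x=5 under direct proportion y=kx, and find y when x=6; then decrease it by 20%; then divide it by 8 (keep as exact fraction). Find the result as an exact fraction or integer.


Start with 449.
Step 1: Direct prop: k = (449)/5; new y = k*6 = 449*6/5 = 2694/5
Step 2: Decrease by 20%: 2694/5 * 80/100 = 10776/25
Step 3: Divide by 8: 10776/25 / 8 = 1347/25
Final result = 1347/25

1347/25


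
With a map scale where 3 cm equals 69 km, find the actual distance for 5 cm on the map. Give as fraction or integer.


Map scale: 3 cm = 69 km
Measured distance on map = 5 cm
Set up proportion: 5 * 69 / 3
= 345 / 3
= 115 km

115


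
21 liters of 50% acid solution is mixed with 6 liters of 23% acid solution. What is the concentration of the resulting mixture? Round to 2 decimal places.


Solute in mixture 1 = 50% of 21 L = 21*50/100 = 21/2 L
Solute in mixture 2 = 23% of 6 L = 6*23/100 = 69/50 L
Total solute = 21/2 + 69/50 = 297/25 L
Total volume = 21 + 6 = 27 L
Final concentration = 297/25/27 * 100 = 44.00%

44.00


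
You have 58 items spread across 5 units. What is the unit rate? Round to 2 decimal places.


Total items = 58
Number of units = 5
Unit rate = 58 / 5
= 11.60 items per unit

11.60


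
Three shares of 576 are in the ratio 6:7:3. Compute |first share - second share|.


Total parts = 6 + 7 + 3 = 16
Value per part = 576 / 16 = 36
Shares: 6*36=216, 7*36=252, 3*36=108
First share = 216, second share = 252
Difference = |216 - 252| = 36

36


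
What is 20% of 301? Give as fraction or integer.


Compute 20% of 301
Convert percentage: 20% = 20/100
Multiply: 301 * 20/100
= 6020/100
= 301/5

301/5


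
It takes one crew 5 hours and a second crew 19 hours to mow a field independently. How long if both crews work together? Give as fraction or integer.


Rate of A = 1/5 job per hour
Rate of B = 1/19 job per hour
Combined rate = 1/5 + 1/19
Find common denominator: (19 + 5)/(5*19) = 24/95
Combined rate = 24/95 job per hour
Time together = 1 / (24/95) = 95/24 hours

95/24


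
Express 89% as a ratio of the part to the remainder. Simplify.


Part = 89%, Remainder = 11%
Ratio = 89:11
GCD(89, 11) = 1
Simplify: 89:11 = 89:11

89:11


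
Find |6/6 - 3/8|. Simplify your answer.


Simplify: 6/6 = 1 and 3/8 = 3/8
Find common denominator: LCD = 8
Convert: 8/8 and 3/8
Difference = |8 - 3|/8 = 5/8
Simplified = 5/8

5/8


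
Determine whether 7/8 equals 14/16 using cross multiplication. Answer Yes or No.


Cross multiply to check 7/8 = 14/16
Left cross product: 7 * 16 = 112
Right cross product: 8 * 14 = 112
112 = 112
Equal, so proportions match => Yes

Yes


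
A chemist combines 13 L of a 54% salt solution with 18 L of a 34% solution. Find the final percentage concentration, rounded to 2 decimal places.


Solute in mixture 1 = 54% of 13 L = 13*54/100 = 351/50 L
Solute in mixture 2 = 34% of 18 L = 18*34/100 = 153/25 L
Total solute = 351/50 + 153/25 = 657/50 L
Total volume = 13 + 18 = 31 L
Final concentration = 657/50/31 * 100 = 42.39%

42.39


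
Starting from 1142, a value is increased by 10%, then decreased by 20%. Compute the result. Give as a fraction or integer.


Start: 1142
Step 1: increase by 10% => multiply by 110/100
  1142 * 110/100 = 6281/5
Step 2: decrease by 20% => multiply by 80/100
  6281/5 * 80/100 = 25124/25
Final value = 25124/25

25124/25


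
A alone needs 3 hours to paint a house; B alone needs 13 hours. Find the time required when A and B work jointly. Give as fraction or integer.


Rate of A = 1/3 job per hour
Rate of B = 1/13 job per hour
Combined rate = 1/3 + 1/13
Find common denominator: (13 + 3)/(3*13) = 16/39
Combined rate = 16/39 job per hour
Time together = 1 / (16/39) = 39/16 hours

39/16


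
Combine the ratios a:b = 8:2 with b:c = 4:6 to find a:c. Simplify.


Given a:b = 8:2 and b:c = 4:6
Make b consistent. Multiply first ratio by 4: a:b = 32:8
Multiply second ratio by 2: b:c = 8:12
Now b = 8 in both, so a:b:c = 32:8:12
Therefore a:c = 32:12
Simplify by GCD: a:c = 8:3

8:3


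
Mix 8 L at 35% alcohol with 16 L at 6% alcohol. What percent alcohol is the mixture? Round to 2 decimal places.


Solute in mixture 1 = 35% of 8 L = 8*35/100 = 14/5 L
Solute in mixture 2 = 6% of 16 L = 16*6/100 = 24/25 L
Total solute = 14/5 + 24/25 = 94/25 L
Total volume = 8 + 16 = 24 L
Final concentration = 94/25/24 * 100 = 15.67%

15.67


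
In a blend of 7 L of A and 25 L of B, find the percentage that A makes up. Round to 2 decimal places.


Volume of A = 7 L
Volume of B = 25 L
Total volume = 7 + 25 = 32 L
Percentage of A = (7/32) * 100
= 21.88%

21.88


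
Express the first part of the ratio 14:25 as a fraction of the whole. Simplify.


Total parts = 14 + 25 = 39
First part fraction = 14/39
Simplify: 14/39 = 14/39

14/39


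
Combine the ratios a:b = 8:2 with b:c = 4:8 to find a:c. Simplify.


Given a:b = 8:2 and b:c = 4:8
Make b consistent. Multiply first ratio by 4: a:b = 32:8
Multiply second ratio by 2: b:c = 8:16
Now b = 8 in both, so a:b:c = 32:8:16
Therefore a:c = 32:16
Simplify by GCD: a:c = 2:1

2:1


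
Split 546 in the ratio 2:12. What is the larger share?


Total parts = 2 + 12 = 14
Value per part = 546 / 14 = 39
First share = 2 * 39 = 78
Second share = 12 * 39 = 468
Larger share = 468

468


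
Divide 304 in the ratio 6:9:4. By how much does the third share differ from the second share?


Total parts = 6 + 9 + 4 = 19
Value per part = 304 / 19 = 16
Shares: 6*16=96, 9*16=144, 4*16=64
Third share = 64, second share = 144
Difference = |64 - 144| = 80

80


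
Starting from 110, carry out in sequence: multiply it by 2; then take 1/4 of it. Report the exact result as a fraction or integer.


Start with 110.
Step 1: Multiply by 2: 110 * 2 = 220
Step 2: Take 1/4: 220 * 1/4 = 55
Final result = 55

55


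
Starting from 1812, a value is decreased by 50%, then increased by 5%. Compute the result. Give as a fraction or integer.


Start: 1812
Step 1: decrease by 50% => multiply by 50/100
  1812 * 50/100 = 906
Step 2: increase by 5% => multiply by 105/100
  906 * 105/100 = 9513/10
Final value = 9513/10

9513/10


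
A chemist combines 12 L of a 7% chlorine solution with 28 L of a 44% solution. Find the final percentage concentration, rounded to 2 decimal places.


Solute in mixture 1 = 7% of 12 L = 12*7/100 = 21/25 L
Solute in mixture 2 = 44% of 28 L = 28*44/100 = 308/25 L
Total solute = 21/25 + 308/25 = 329/25 L
Total volume = 12 + 28 = 40 L
Final concentration = 329/25/40 * 100 = 32.90%

32.90


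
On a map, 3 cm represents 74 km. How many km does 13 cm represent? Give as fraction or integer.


Map scale: 3 cm = 74 km
Measured distance on map = 13 cm
Set up proportion: 13 * 74 / 3
= 962 / 3
= 962/3 km

962/3


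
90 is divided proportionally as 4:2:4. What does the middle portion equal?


Ratio = 4:2:4
Total parts = 4 + 2 + 4 = 10
Value per part = 90 / 10 = 9
First share = 4 * 9 = 36
Middle share = 2 * 9 = 18
Third share = 4 * 9 = 36

18


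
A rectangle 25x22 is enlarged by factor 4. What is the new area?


Original dimensions: 25 x 22
Enlargement factor = 4
New width = 25 * 4 = 100
New height = 22 * 4 = 88
New area = 100 * 88 = 8800

8800


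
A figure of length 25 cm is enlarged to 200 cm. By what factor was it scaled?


Original length = 25 cm
Scaled length = 200 cm
Scale factor = 200 / 25
= 8

8


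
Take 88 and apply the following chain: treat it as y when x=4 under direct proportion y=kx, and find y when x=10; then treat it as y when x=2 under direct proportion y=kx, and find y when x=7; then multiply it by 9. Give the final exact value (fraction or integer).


Start with 88.
Step 1: Direct prop: k = (88)/4; new y = k*10 = 88*10/4 = 220
Step 2: Direct prop: k = (220)/2; new y = k*7 = 220*7/2 = 770
Step 3: Multiply by 9: 770 * 9 = 6930
Final result = 6930

6930


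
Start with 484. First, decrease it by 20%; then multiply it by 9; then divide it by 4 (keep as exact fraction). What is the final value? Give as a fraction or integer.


Start with 484.
Step 1: Decrease by 20%: 484 * 80/100 = 1936/5
Step 2: Multiply by 9: 1936/5 * 9 = 17424/5
Step 3: Divide by 4: 17424/5 / 4 = 4356/5
Final result = 4356/5

4356/5


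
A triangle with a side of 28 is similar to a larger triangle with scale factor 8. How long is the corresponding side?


Similar triangles have proportional sides
Scale factor = 8
Smaller side = 28
Corresponding larger side = 28 * 8
= 224

224


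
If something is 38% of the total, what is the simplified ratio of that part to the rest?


Part = 38%, Remainder = 62%
Ratio = 38:62
GCD(38, 62) = 2
Simplify: 19:31 = 19:31

19:31


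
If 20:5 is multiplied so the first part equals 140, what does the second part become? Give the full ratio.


Original ratio: 20:5
First term target: 140
Scale factor = 140 / 20 = 7
Multiply second term: 5 * 7 = 35
Equivalent ratio = 140:35

140:35


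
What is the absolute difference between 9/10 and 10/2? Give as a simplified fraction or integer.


Simplify: 9/10 = 9/10 and 10/2 = 5
Find common denominator: LCD = 10
Convert: 9/10 and 50/10
Difference = |9 - 50|/10 = 41/10
Simplified = 41/10

41/10


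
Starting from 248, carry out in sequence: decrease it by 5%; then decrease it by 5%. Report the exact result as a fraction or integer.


Start with 248.
Step 1: Decrease by 5%: 248 * 95/100 = 1178/5
Step 2: Decrease by 5%: 1178/5 * 95/100 = 11191/50
Final result = 11191/50

11191/50


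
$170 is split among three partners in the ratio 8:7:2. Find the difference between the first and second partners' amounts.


Total parts = 8 + 7 + 2 = 17
Value per part = 170 / 17 = 10
Shares: 8*10=80, 7*10=70, 2*10=20
First share = 80, second share = 70
Difference = |80 - 70| = 10

10


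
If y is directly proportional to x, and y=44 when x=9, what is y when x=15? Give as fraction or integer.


Direct proportion: y = kx
Find k: k = 44/9 = 44/9
Compute y at x=15: y = 44/9 * 15
y = 220/3

220/3


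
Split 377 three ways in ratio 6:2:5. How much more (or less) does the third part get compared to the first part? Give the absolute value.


Total parts = 6 + 2 + 5 = 13
Value per part = 377 / 13 = 29
Shares: 6*29=174, 2*29=58, 5*29=145
Third share = 145, first share = 174
Difference = |145 - 174| = 29

29


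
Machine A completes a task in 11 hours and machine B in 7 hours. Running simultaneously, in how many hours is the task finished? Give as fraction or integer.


Rate of A = 1/11 job per hour
Rate of B = 1/7 job per hour
Combined rate = 1/11 + 1/7
Find common denominator: (7 + 11)/(11*7) = 18/77
Combined rate = 18/77 job per hour
Time together = 1 / (18/77) = 77/18 hours

77/18


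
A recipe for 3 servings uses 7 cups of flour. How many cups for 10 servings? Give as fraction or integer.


Original: 7 cups for 3 servings
Target servings = 10
Scaling factor = 10/3
New amount = 7 * 10/3
= 70/3
= 70/3 cups

70/3


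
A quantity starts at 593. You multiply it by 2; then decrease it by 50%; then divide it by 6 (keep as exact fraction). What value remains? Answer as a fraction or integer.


Start with 593.
Step 1: Multiply by 2: 593 * 2 = 1186
Step 2: Decrease by 50%: 1186 * 50/100 = 593
Step 3: Divide by 6: 593 / 6 = 593/6
Final result = 593/6

593/6


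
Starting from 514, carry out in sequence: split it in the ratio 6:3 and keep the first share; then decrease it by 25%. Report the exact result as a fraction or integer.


Start with 514.
Step 1: Split 6:3, first share = 514 * 6/9 = 1028/3
Step 2: Decrease by 25%: 1028/3 * 75/100 = 257
Final result = 257

257


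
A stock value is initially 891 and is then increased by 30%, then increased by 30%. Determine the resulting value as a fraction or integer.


Start: 891
Step 1: increase by 30% => multiply by 130/100
  891 * 130/100 = 11583/10
Step 2: increase by 30% => multiply by 130/100
  11583/10 * 130/100 = 150579/100
Final value = 150579/100

150579/100


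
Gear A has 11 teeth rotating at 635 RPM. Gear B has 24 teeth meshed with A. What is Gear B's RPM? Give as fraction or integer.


Gear ratio: teeth_A * RPM_A = teeth_B * RPM_B
11 * 635 = 24 * RPM_B
6985 = 24 * RPM_B
RPM_B = 6985 / 24
RPM_B = 6985/24

6985/24


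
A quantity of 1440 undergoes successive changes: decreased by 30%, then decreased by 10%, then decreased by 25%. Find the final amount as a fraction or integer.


Start: 1440
Step 1: decrease by 30% => multiply by 70/100
  1440 * 70/100 = 1008
Step 2: decrease by 10% => multiply by 90/100
  1008 * 90/100 = 4536/5
Step 3: decrease by 25% => multiply by 75/100
  4536/5 * 75/100 = 3402/5
Final value = 3402/5

3402/5


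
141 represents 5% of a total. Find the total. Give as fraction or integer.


Given: 141 is 5% of the whole
Set up: 141 = 5/100 * whole
whole = 141 * 100 / 5
whole = 14100 / 5
whole = 2820

2820


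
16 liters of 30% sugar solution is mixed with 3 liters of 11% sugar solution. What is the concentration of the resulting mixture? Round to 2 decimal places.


Solute in mixture 1 = 30% of 16 L = 16*30/100 = 24/5 L
Solute in mixture 2 = 11% of 3 L = 3*11/100 = 33/100 L
Total solute = 24/5 + 33/100 = 513/100 L
Total volume = 16 + 3 = 19 L
Final concentration = 513/100/19 * 100 = 27.00%

27.00


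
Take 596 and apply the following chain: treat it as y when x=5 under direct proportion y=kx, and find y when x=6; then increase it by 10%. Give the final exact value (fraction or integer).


Start with 596.
Step 1: Direct prop: k = (596)/5; new y = k*6 = 596*6/5 = 3576/5
Step 2: Increase by 10%: 3576/5 * 110/100 = 19668/25
Final result = 19668/25

19668/25


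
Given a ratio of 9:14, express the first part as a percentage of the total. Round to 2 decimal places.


Total parts = 9 + 14 = 23
First part fraction = 9/23
Percentage = (9/23) * 100
= 0.391304 * 100
= 39.13%

39.13


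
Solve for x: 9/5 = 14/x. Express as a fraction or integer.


Setting up: 9/5 = 14/x
Cross multiply: 9 * x = 5 * 14
9x = 70
x = 70/9
x = 70/9

70/9


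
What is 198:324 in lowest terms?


Find GCD(198, 324)
GCD = 18
Divide both by 18: 198/18 = 11, 324/18 = 18
Simplified ratio = 11:18

11:18


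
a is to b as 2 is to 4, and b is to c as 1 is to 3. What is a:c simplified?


Given a:b = 2:4 and b:c = 1:3
Make b consistent. Multiply first ratio by 1: a:b = 2:4
Multiply second ratio by 4: b:c = 4:12
Now b = 4 in both, so a:b:c = 2:4:12
Therefore a:c = 2:12
Simplify by GCD: a:c = 1:6

1:6


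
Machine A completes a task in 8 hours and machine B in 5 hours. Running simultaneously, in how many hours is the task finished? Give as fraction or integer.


Rate of A = 1/8 job per hour
Rate of B = 1/5 job per hour
Combined rate = 1/8 + 1/5
Find common denominator: (5 + 8)/(8*5) = 13/40
Combined rate = 13/40 job per hour
Time together = 1 / (13/40) = 40/13 hours

40/13


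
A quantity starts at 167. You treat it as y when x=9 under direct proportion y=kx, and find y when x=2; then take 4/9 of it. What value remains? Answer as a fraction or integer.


Start with 167.
Step 1: Direct prop: k = (167)/9; new y = k*2 = 167*2/9 = 334/9
Step 2: Take 4/9: 334/9 * 4/9 = 1336/81
Final result = 1336/81

1336/81


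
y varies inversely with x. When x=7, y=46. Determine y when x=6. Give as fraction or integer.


Inverse proportion: y = k/x
Find k: k = 7 * 46 = 322
Compute y at x=6: y = 322/6
y = 161/3

161/3


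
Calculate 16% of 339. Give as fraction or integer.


Compute 16% of 339
Convert percentage: 16% = 16/100
Multiply: 339 * 16/100
= 5424/100
= 1356/25

1356/25


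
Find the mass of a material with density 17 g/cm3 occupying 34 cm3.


Using mass = density * volume
Density = 17 g/cm3
Volume = 34 cm3
Mass = 17 * 34
= 578 g

578


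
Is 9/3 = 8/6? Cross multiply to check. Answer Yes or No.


Cross multiply to check 9/3 = 8/6
Left cross product: 9 * 6 = 54
Right cross product: 3 * 8 = 24
54 != 24
Not equal, so proportions differ => No

No


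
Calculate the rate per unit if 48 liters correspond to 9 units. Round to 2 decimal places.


Total liters = 48
Number of units = 9
Unit rate = 48 / 9
= 5.33 liters per unit

5.33


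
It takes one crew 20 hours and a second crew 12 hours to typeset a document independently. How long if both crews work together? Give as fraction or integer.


Rate of A = 1/20 job per hour
Rate of B = 1/12 job per hour
Combined rate = 1/20 + 1/12
Find common denominator: (12 + 20)/(20*12) = 32/240
Combined rate = 2/15 job per hour
Time together = 1 / (2/15) = 15/2 hours

15/2


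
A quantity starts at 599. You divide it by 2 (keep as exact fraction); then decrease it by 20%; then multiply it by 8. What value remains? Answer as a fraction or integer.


Start with 599.
Step 1: Divide by 2: 599 / 2 = 599/2
Step 2: Decrease by 20%: 599/2 * 80/100 = 1198/5
Step 3: Multiply by 8: 1198/5 * 8 = 9584/5
Final result = 9584/5

9584/5


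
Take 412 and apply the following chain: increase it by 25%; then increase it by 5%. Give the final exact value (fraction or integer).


Start with 412.
Step 1: Increase by 25%: 412 * 125/100 = 515
Step 2: Increase by 5%: 515 * 105/100 = 2163/4
Final result = 2163/4

2163/4


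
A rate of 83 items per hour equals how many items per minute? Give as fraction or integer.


Converting from per hour to per minute
Rate = 83 items per hour
Divide by 60: 83/60
= 83/60 items per minute

83/60


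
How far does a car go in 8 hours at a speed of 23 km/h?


Using distance = speed * time
Speed = 23 km/h
Time = 8 hours
Distance = 23 * 8
= 184 km

184


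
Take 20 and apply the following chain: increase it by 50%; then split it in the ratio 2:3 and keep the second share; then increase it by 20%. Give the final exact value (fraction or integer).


Start with 20.
Step 1: Increase by 50%: 20 * 150/100 = 30
Step 2: Split 2:3, second share = 30 * 3/5 = 18
Step 3: Increase by 20%: 18 * 120/100 = 108/5
Final result = 108/5

108/5


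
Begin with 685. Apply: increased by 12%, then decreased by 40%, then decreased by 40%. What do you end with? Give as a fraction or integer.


Start: 685
Step 1: increase by 12% => multiply by 112/100
  685 * 112/100 = 3836/5
Step 2: decrease by 40% => multiply by 60/100
  3836/5 * 60/100 = 11508/25
Step 3: decrease by 40% => multiply by 60/100
  11508/25 * 60/100 = 34524/125
Final value = 34524/125

34524/125


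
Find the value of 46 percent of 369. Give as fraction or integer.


Compute 46% of 369
Convert percentage: 46% = 46/100
Multiply: 369 * 46/100
= 16974/100
= 8487/50

8487/50


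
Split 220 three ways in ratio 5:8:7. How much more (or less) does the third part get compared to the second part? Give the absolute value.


Total parts = 5 + 8 + 7 = 20
Value per part = 220 / 20 = 11
Shares: 5*11=55, 8*11=88, 7*11=77
Third share = 77, second share = 88
Difference = |77 - 88| = 11

11


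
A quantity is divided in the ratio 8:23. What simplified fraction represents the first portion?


Total parts = 8 + 23 = 31
First part fraction = 8/31
Simplify: 8/31 = 8/31

8/31


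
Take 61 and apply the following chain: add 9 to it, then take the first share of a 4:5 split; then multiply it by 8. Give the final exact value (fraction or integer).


Start with 61.
Step 1: Add 9: 61+9=70; split 4:5 first = 70*4/9 = 280/9
Step 2: Multiply by 8: 280/9 * 8 = 2240/9
Final result = 2240/9

2240/9


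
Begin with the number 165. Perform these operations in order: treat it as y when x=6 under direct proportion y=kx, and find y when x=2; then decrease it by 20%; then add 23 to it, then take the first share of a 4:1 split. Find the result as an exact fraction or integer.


Start with 165.
Step 1: Direct prop: k = (165)/6; new y = k*2 = 165*2/6 = 55
Step 2: Decrease by 20%: 55 * 80/100 = 44
Step 3: Add 23: 44+23=67; split 4:1 first = 67*4/5 = 268/5
Final result = 268/5

268/5


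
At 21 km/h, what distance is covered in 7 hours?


Using distance = speed * time
Speed = 21 km/h
Time = 7 hours
Distance = 21 * 7
= 147 km

147


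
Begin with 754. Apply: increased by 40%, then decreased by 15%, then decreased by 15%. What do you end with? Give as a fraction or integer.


Start: 754
Step 1: increase by 40% => multiply by 140/100
  754 * 140/100 = 5278/5
Step 2: decrease by 15% => multiply by 85/100
  5278/5 * 85/100 = 44863/50
Step 3: decrease by 15% => multiply by 85/100
  44863/50 * 85/100 = 762671/1000
Final value = 762671/1000

762671/1000


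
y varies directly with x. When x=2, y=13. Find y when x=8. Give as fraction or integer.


Direct proportion: y = kx
Find k: k = 13/2 = 13/2
Compute y at x=8: y = 13/2 * 8
y = 52

52


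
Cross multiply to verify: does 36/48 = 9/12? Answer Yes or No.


Cross multiply to check 36/48 = 9/12
Left cross product: 36 * 12 = 432
Right cross product: 48 * 9 = 432
432 = 432
Equal, so proportions match => Yes

Yes


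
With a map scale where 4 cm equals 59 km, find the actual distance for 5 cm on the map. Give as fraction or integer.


Map scale: 4 cm = 59 km
Measured distance on map = 5 cm
Set up proportion: 5 * 59 / 4
= 295 / 4
= 295/4 km

295/4


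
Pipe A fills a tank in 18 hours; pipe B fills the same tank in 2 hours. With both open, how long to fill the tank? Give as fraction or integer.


Rate of A = 1/18 job per hour
Rate of B = 1/2 job per hour
Combined rate = 1/18 + 1/2
Find common denominator: (2 + 18)/(18*2) = 20/36
Combined rate = 5/9 job per hour
Time together = 1 / (5/9) = 9/5 hours

9/5


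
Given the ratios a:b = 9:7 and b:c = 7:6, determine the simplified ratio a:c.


Given a:b = 9:7 and b:c = 7:6
Make b consistent. Multiply first ratio by 7: a:b = 63:49
Multiply second ratio by 7: b:c = 49:42
Now b = 49 in both, so a:b:c = 63:49:42
Therefore a:c = 63:42
Simplify by GCD: a:c = 3:2

3:2


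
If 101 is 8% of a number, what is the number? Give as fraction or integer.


Given: 101 is 8% of the whole
Set up: 101 = 8/100 * whole
whole = 101 * 100 / 8
whole = 10100 / 8
whole = 2525/2

2525/2


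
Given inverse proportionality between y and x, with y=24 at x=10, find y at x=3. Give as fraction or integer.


Inverse proportion: y = k/x
Find k: k = 10 * 24 = 240
Compute y at x=3: y = 240/3
y = 80

80


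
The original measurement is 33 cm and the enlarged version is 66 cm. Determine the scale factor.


Original length = 33 cm
Scaled length = 66 cm
Scale factor = 66 / 33
= 2

2


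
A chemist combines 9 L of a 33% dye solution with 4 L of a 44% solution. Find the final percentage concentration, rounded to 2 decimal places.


Solute in mixture 1 = 33% of 9 L = 9*33/100 = 297/100 L
Solute in mixture 2 = 44% of 4 L = 4*44/100 = 44/25 L
Total solute = 297/100 + 44/25 = 473/100 L
Total volume = 9 + 4 = 13 L
Final concentration = 473/100/13 * 100 = 36.38%

36.38


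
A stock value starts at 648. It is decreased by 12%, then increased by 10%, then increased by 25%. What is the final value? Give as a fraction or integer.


Start: 648
Step 1: decrease by 12% => multiply by 88/100
  648 * 88/100 = 14256/25
Step 2: increase by 10% => multiply by 110/100
  14256/25 * 110/100 = 78408/125
Step 3: increase by 25% => multiply by 125/100
  78408/125 * 125/100 = 19602/25
Final value = 19602/25

19602/25


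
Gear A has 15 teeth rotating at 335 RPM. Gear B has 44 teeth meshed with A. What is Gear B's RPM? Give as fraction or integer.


Gear ratio: teeth_A * RPM_A = teeth_B * RPM_B
15 * 335 = 44 * RPM_B
5025 = 44 * RPM_B
RPM_B = 5025 / 44
RPM_B = 5025/44

5025/44


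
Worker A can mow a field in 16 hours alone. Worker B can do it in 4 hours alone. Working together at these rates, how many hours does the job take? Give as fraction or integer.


Rate of A = 1/16 job per hour
Rate of B = 1/4 job per hour
Combined rate = 1/16 + 1/4
Find common denominator: (4 + 16)/(16*4) = 20/64
Combined rate = 5/16 job per hour
Time together = 1 / (5/16) = 16/5 hours

16/5


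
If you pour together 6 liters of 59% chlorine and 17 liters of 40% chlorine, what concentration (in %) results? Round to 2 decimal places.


Solute in mixture 1 = 59% of 6 L = 6*59/100 = 177/50 L
Solute in mixture 2 = 40% of 17 L = 17*40/100 = 34/5 L
Total solute = 177/50 + 34/5 = 517/50 L
Total volume = 6 + 17 = 23 L
Final concentration = 517/50/23 * 100 = 44.96%

44.96


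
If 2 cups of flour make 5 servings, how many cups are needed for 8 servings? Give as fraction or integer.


Original: 2 cups for 5 servings
Target servings = 8
Scaling factor = 8/5
New amount = 2 * 8/5
= 16/5
= 16/5 cups

16/5


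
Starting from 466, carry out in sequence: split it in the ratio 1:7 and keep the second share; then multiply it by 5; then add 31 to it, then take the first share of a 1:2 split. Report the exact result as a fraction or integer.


Start with 466.
Step 1: Split 1:7, second share = 466 * 7/8 = 1631/4
Step 2: Multiply by 5: 1631/4 * 5 = 8155/4
Step 3: Add 31: 8155/4+31=8279/4; split 1:2 first = 8279/4*1/3 = 8279/12
Final result = 8279/12

8279/12


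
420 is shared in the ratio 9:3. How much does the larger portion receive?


Total parts = 9 + 3 = 12
Value per part = 420 / 12 = 35
First share = 9 * 35 = 315
Second share = 3 * 35 = 105
Larger share = 315

315


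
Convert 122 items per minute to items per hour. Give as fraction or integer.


Converting from per minute to per hour
Rate = 122 items per minute
Multiply by 60: 122 * 60
= 7320 items per hour

7320


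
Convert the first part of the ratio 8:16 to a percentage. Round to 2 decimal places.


Total parts = 8 + 16 = 24
First part fraction = 8/24
Percentage = (8/24) * 100
= 0.333333 * 100
= 33.33%

33.33


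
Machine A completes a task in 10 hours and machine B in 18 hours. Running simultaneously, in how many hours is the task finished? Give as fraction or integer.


Rate of A = 1/10 job per hour
Rate of B = 1/18 job per hour
Combined rate = 1/10 + 1/18
Find common denominator: (18 + 10)/(10*18) = 28/180
Combined rate = 7/45 job per hour
Time together = 1 / (7/45) = 45/7 hours

45/7


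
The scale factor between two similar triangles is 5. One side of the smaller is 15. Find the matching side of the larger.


Similar triangles have proportional sides
Scale factor = 5
Smaller side = 15
Corresponding larger side = 15 * 5
= 75

75


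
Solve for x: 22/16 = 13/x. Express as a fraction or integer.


Setting up: 22/16 = 13/x
Cross multiply: 22 * x = 16 * 13
22x = 208
x = 208/22
x = 104/11

104/11


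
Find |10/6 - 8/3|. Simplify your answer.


Simplify: 10/6 = 5/3 and 8/3 = 8/3
Find common denominator: LCD = 3
Convert: 5/3 and 8/3
Difference = |5 - 8|/3 = 3/3
Simplified = 1

1


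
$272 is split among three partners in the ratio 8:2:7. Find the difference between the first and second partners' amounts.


Total parts = 8 + 2 + 7 = 17
Value per part = 272 / 17 = 16
Shares: 8*16=128, 2*16=32, 7*16=112
First share = 128, second share = 32
Difference = |128 - 32| = 96

96


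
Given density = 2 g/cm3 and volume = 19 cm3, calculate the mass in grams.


Using mass = density * volume
Density = 2 g/cm3
Volume = 19 cm3
Mass = 2 * 19
= 38 g

38


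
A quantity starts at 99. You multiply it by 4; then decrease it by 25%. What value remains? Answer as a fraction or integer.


Start with 99.
Step 1: Multiply by 4: 99 * 4 = 396
Step 2: Decrease by 25%: 396 * 75/100 = 297
Final result = 297

297


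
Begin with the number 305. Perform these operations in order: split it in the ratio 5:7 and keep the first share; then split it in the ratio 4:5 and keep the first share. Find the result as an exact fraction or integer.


Start with 305.
Step 1: Split 5:7, first share = 305 * 5/12 = 1525/12
Step 2: Split 4:5, first share = 1525/12 * 4/9 = 1525/27
Final result = 1525/27

1525/27


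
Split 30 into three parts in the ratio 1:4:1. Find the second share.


Ratio = 1:4:1
Total parts = 1 + 4 + 1 = 6
Value per part = 30 / 6 = 5
First share = 1 * 5 = 5
Middle share = 4 * 5 = 20
Third share = 1 * 5 = 5

20


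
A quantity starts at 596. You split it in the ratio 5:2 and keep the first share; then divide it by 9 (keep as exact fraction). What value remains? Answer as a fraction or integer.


Start with 596.
Step 1: Split 5:2, first share = 596 * 5/7 = 2980/7
Step 2: Divide by 9: 2980/7 / 9 = 2980/63
Final result = 2980/63

2980/63


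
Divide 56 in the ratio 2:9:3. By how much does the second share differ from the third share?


Total parts = 2 + 9 + 3 = 14
Value per part = 56 / 14 = 4
Shares: 2*4=8, 9*4=36, 3*4=12
Second share = 36, third share = 12
Difference = |36 - 12| = 24

24


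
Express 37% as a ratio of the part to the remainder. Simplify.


Part = 37%, Remainder = 63%
Ratio = 37:63
GCD(37, 63) = 1
Simplify: 37:63 = 37:63

37:63


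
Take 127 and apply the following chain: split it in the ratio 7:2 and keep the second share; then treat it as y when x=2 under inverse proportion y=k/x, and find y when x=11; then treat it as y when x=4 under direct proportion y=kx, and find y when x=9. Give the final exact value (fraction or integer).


Start with 127.
Step 1: Split 7:2, second share = 127 * 2/9 = 254/9
Step 2: Inverse prop: k = (254/9)*2; new y = k/11 = 254/9*2/11 = 508/99
Step 3: Direct prop: k = (508/99)/4; new y = k*9 = 508/99*9/4 = 127/11
Final result = 127/11

127/11


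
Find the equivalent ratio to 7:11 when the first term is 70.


Original ratio: 7:11
First term target: 70
Scale factor = 70 / 7 = 10
Multiply second term: 11 * 10 = 110
Equivalent ratio = 70:110

70:110


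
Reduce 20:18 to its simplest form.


Find GCD(20, 18)
GCD = 2
Divide both by 2: 20/2 = 10, 18/2 = 9
Simplified ratio = 10:9

10:9


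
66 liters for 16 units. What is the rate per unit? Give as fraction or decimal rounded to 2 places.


Total liters = 66
Number of units = 16
Unit rate = 66 / 16
= 4.13 liters per unit

4.13


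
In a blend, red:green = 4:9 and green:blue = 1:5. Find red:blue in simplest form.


Given a:b = 4:9 and b:c = 1:5
Make b consistent. Multiply first ratio by 1: a:b = 4:9
Multiply second ratio by 9: b:c = 9:45
Now b = 9 in both, so a:b:c = 4:9:45
Therefore a:c = 4:45
Simplify by GCD: a:c = 4:45

4:45


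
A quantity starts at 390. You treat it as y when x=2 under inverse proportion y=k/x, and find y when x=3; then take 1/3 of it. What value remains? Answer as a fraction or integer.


Start with 390.
Step 1: Inverse prop: k = (390)*2; new y = k/3 = 390*2/3 = 260
Step 2: Take 1/3: 260 * 1/3 = 260/3
Final result = 260/3

260/3


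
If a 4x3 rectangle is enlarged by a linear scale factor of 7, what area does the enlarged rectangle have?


Original dimensions: 4 x 3
Enlargement factor = 7
New width = 4 * 7 = 28
New height = 3 * 7 = 21
New area = 28 * 21 = 588

588


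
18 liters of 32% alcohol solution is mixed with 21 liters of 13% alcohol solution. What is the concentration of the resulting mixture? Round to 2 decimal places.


Solute in mixture 1 = 32% of 18 L = 18*32/100 = 144/25 L
Solute in mixture 2 = 13% of 21 L = 21*13/100 = 273/100 L
Total solute = 144/25 + 273/100 = 849/100 L
Total volume = 18 + 21 = 39 L
Final concentration = 849/100/39 * 100 = 21.77%

21.77


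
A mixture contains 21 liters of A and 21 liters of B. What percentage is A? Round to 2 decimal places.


Volume of A = 21 L
Volume of B = 21 L
Total volume = 21 + 21 = 42 L
Percentage of A = (21/42) * 100
= 50.00%

50.00


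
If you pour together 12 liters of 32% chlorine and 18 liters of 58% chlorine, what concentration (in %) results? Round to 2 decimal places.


Solute in mixture 1 = 32% of 12 L = 12*32/100 = 96/25 L
Solute in mixture 2 = 58% of 18 L = 18*58/100 = 261/25 L
Total solute = 96/25 + 261/25 = 357/25 L
Total volume = 12 + 18 = 30 L
Final concentration = 357/25/30 * 100 = 47.60%

47.60


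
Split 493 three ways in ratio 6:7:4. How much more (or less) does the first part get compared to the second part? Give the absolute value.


Total parts = 6 + 7 + 4 = 17
Value per part = 493 / 17 = 29
Shares: 6*29=174, 7*29=203, 4*29=116
First share = 174, second share = 203
Difference = |174 - 203| = 29

29


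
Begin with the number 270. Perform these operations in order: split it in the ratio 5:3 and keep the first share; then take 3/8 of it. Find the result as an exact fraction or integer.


Start with 270.
Step 1: Split 5:3, first share = 270 * 5/8 = 675/4
Step 2: Take 3/8: 675/4 * 3/8 = 2025/32
Final result = 2025/32

2025/32


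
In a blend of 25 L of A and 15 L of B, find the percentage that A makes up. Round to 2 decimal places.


Volume of A = 25 L
Volume of B = 15 L
Total volume = 25 + 15 = 40 L
Percentage of A = (25/40) * 100
= 62.50%

62.50


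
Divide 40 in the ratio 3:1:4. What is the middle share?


Ratio = 3:1:4
Total parts = 3 + 1 + 4 = 8
Value per part = 40 / 8 = 5
First share = 3 * 5 = 15
Middle share = 1 * 5 = 5
Third share = 4 * 5 = 20

5


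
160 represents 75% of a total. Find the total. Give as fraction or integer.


Given: 160 is 75% of the whole
Set up: 160 = 75/100 * whole
whole = 160 * 100 / 75
whole = 16000 / 75
whole = 640/3

640/3


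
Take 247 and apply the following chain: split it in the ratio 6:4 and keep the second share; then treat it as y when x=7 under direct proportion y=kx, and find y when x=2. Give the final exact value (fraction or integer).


Start with 247.
Step 1: Split 6:4, second share = 247 * 4/10 = 494/5
Step 2: Direct prop: k = (494/5)/7; new y = k*2 = 494/5*2/7 = 988/35
Final result = 988/35

988/35


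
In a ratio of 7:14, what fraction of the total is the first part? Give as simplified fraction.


Total parts = 7 + 14 = 21
First part fraction = 7/21
Simplify: 7/21 = 1/3

1/3


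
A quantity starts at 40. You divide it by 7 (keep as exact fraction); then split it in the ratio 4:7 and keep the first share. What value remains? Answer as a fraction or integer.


Start with 40.
Step 1: Divide by 7: 40 / 7 = 40/7
Step 2: Split 4:7, first share = 40/7 * 4/11 = 160/77
Final result = 160/77

160/77


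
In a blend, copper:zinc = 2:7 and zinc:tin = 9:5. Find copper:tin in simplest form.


Given a:b = 2:7 and b:c = 9:5
Make b consistent. Multiply first ratio by 9: a:b = 18:63
Multiply second ratio by 7: b:c = 63:35
Now b = 63 in both, so a:b:c = 18:63:35
Therefore a:c = 18:35
Simplify by GCD: a:c = 18:35

18:35


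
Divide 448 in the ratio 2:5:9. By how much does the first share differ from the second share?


Total parts = 2 + 5 + 9 = 16
Value per part = 448 / 16 = 28
Shares: 2*28=56, 5*28=140, 9*28=252
First share = 56, second share = 140
Difference = |56 - 140| = 84

84


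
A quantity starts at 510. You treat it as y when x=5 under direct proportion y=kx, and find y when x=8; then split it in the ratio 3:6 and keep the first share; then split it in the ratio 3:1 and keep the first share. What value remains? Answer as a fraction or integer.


Start with 510.
Step 1: Direct prop: k = (510)/5; new y = k*8 = 510*8/5 = 816
Step 2: Split 3:6, first share = 816 * 3/9 = 272
Step 3: Split 3:1, first share = 272 * 3/4 = 204
Final result = 204

204


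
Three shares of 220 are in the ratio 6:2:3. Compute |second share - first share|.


Total parts = 6 + 2 + 3 = 11
Value per part = 220 / 11 = 20
Shares: 6*20=120, 2*20=40, 3*20=60
Second share = 40, first share = 120
Difference = |40 - 120| = 80

80


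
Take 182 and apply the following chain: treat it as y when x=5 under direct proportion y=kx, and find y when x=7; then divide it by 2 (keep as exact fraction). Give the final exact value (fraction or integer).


Start with 182.
Step 1: Direct prop: k = (182)/5; new y = k*7 = 182*7/5 = 1274/5
Step 2: Divide by 2: 1274/5 / 2 = 637/5
Final result = 637/5

637/5


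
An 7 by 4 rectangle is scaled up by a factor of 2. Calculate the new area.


Original dimensions: 7 x 4
Enlargement factor = 2
New width = 7 * 2 = 14
New height = 4 * 2 = 8
New area = 14 * 8 = 112

112


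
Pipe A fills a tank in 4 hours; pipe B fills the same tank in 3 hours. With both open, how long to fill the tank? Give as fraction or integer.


Rate of A = 1/4 job per hour
Rate of B = 1/3 job per hour
Combined rate = 1/4 + 1/3
Find common denominator: (3 + 4)/(4*3) = 7/12
Combined rate = 7/12 job per hour
Time together = 1 / (7/12) = 12/7 hours

12/7


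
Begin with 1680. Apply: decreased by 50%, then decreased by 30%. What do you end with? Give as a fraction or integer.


Start: 1680
Step 1: decrease by 50% => multiply by 50/100
  1680 * 50/100 = 840
Step 2: decrease by 30% => multiply by 70/100
  840 * 70/100 = 588
Final value = 588

588


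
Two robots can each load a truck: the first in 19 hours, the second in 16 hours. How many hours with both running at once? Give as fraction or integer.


Rate of A = 1/19 job per hour
Rate of B = 1/16 job per hour
Combined rate = 1/19 + 1/16
Find common denominator: (16 + 19)/(19*16) = 35/304
Combined rate = 35/304 job per hour
Time together = 1 / (35/304) = 304/35 hours

304/35
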